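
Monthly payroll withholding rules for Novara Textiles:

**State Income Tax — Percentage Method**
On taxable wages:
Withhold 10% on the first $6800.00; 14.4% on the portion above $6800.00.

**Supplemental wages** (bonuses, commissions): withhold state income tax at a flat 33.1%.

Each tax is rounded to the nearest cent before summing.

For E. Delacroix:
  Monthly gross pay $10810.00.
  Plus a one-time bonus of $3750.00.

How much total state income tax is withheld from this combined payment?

$2498.69

State Income Tax: taxable = $10810.00
  $680.00 + 14.4% × ($10810.00 − $6800.00) = $680.00 + 14.4% × $4010.00 = $1257.44
Supplemental (33.1% flat on bonus): 33.1% × $3750.00 = $1241.25
Total state income tax: $1257.44 + $1241.25 = $2498.69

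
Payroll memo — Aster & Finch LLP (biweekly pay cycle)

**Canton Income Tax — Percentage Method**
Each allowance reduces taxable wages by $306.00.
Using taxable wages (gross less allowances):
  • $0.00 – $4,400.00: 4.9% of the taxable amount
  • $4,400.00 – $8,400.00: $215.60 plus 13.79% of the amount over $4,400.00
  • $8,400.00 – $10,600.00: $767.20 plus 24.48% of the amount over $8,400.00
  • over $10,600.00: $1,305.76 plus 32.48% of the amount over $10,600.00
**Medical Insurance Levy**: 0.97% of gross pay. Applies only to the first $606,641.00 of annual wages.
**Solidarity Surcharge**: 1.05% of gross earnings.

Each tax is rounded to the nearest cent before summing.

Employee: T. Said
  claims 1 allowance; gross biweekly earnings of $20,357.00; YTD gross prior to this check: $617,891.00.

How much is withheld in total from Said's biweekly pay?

$4,589.19

Canton Income Tax: taxable = $20,357.00 − 1×$306.00 = $20,051.00
  $1,305.76 + 32.48% × ($20,051.00 − $10,600.00) = $1,305.76 + 32.48% × $9,451.00 = $4,375.44
Medical Insurance Levy: YTD $617,891.00 ≥ cap $606,641.00 → $0.00
Solidarity Surcharge: 1.05% × $20,357.00 = $213.75
Total: $4,375.44 + $0.00 + $213.75 = $4,589.19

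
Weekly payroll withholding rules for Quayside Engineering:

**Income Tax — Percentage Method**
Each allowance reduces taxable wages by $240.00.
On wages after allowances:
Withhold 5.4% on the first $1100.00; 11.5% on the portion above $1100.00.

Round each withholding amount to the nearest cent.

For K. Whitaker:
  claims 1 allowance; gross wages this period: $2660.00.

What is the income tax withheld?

Income Tax: taxable = $2660.00 − 1×$240.00 = $2420.00
  $59.40 + 11.5% × ($2420.00 − $1100.00) = $59.40 + 11.5% × $1320.00 = $211.20

$211.20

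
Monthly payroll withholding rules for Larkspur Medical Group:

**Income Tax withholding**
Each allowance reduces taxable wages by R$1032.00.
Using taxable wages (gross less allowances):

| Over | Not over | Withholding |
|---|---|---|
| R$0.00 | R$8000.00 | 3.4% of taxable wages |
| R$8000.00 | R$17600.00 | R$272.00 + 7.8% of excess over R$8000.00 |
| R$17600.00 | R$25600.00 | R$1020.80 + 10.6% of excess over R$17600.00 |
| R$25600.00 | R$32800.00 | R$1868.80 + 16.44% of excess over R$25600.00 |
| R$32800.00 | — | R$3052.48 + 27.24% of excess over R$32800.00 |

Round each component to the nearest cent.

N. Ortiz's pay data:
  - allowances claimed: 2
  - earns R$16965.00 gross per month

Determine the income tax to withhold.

Income Tax: taxable = R$16965.00 − 2×R$1032.00 = R$14901.00
  R$272.00 + 7.8% × (R$14901.00 − R$8000.00) = R$272.00 + 7.8% × R$6901.00 = R$810.28

R$810.28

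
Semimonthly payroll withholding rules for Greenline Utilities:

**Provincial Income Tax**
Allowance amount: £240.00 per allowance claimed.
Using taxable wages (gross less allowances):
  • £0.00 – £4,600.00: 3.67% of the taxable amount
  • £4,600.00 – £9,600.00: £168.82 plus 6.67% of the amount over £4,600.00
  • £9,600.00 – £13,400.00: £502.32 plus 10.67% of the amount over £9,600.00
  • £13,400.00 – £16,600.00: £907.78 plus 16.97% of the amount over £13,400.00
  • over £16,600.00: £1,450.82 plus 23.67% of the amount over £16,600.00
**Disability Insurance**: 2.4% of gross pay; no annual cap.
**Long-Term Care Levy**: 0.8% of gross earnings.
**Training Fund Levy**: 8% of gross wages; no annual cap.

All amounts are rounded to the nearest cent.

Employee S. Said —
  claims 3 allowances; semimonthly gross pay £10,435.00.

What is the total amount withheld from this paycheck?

Provincial Income Tax: taxable = £10,435.00 − 3×£240.00 = £9,715.00
  £502.32 + 10.67% × (£9,715.00 − £9,600.00) = £502.32 + 10.67% × £115.00 = £514.59
Disability Insurance: 2.4% × £10,435.00 = £250.44
Long-Term Care Levy: 0.8% × £10,435.00 = £83.48
Training Fund Levy: 8% × £10,435.00 = £834.80
Total: £514.59 + £250.44 + £83.48 + £834.80 = £1,683.31

£1,683.31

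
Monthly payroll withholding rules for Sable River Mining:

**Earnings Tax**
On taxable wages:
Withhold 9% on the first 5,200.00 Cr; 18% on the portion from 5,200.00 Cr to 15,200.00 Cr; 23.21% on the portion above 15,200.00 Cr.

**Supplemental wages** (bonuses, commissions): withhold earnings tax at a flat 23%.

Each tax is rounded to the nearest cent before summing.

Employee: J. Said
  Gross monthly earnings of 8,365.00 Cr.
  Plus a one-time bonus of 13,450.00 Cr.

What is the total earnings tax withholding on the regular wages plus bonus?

4,131.20 Cr

Earnings Tax: taxable = 8,365.00 Cr
  468.00 Cr + 18% × (8,365.00 Cr − 5,200.00 Cr) = 468.00 Cr + 18% × 3,165.00 Cr = 1,037.70 Cr
Supplemental (23% flat on bonus): 23% × 13,450.00 Cr = 3,093.50 Cr
Total earnings tax: 1,037.70 Cr + 3,093.50 Cr = 4,131.20 Cr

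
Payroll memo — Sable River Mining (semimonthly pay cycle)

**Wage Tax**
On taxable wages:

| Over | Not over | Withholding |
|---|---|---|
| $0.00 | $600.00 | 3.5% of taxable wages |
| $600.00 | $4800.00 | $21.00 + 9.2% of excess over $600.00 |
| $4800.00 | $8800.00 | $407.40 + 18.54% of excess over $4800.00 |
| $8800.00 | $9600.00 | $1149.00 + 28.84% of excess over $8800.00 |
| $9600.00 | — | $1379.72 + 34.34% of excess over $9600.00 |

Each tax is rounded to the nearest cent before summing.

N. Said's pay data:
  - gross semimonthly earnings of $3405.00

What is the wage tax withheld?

$279.06

Wage Tax: taxable = $3405.00
  $21.00 + 9.2% × ($3405.00 − $600.00) = $21.00 + 9.2% × $2805.00 = $279.06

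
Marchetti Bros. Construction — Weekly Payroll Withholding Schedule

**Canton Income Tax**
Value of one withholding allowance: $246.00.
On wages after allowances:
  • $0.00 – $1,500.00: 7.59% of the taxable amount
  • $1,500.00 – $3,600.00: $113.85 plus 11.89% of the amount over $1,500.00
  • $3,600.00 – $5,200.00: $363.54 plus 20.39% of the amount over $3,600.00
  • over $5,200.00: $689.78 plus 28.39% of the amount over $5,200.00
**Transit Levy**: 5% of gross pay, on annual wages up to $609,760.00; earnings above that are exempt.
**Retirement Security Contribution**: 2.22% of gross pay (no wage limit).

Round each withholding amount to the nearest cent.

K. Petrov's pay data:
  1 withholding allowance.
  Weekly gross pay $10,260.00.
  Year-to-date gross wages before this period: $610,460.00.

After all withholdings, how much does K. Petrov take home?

Canton Income Tax: taxable = $10,260.00 − 1×$246.00 = $10,014.00
  $689.78 + 28.39% × ($10,014.00 − $5,200.00) = $689.78 + 28.39% × $4,814.00 = $2,056.47
Transit Levy: YTD $610,460.00 ≥ cap $609,760.00 → $0.00
Retirement Security Contribution: 2.22% × $10,260.00 = $227.77
Total withheld: $2,056.47 + $0.00 + $227.77 = $2,284.24
Net pay: $10,260.00 − $2,284.24 = $7,975.76

$7,975.76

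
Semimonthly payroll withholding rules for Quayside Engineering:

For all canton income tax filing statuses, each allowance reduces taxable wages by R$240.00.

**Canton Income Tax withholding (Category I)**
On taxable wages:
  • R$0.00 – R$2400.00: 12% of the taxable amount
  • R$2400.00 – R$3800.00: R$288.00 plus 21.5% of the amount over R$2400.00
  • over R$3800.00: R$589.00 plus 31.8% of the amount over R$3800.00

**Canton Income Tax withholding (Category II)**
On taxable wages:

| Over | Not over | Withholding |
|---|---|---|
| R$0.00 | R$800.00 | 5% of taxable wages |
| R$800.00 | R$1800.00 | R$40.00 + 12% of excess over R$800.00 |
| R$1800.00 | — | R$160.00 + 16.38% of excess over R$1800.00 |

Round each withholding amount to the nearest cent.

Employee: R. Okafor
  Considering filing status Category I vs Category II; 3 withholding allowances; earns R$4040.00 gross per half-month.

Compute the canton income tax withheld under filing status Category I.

R$485.80

Canton Income Tax (Category I): taxable = R$4040.00 − 3×R$240.00 = R$3320.00
  R$288.00 + 21.5% × (R$3320.00 − R$2400.00) = R$288.00 + 21.5% × R$920.00 = R$485.80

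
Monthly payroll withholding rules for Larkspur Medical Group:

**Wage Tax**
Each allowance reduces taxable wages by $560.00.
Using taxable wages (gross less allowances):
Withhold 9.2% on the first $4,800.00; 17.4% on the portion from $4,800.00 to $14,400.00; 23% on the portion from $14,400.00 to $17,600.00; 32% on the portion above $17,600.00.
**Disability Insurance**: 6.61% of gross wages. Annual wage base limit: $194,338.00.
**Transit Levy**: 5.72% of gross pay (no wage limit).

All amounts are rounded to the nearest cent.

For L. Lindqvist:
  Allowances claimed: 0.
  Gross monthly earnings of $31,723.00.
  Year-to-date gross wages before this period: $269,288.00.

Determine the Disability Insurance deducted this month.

$0.00

Disability Insurance: YTD $269,288.00 ≥ cap $194,338.00 → $0.00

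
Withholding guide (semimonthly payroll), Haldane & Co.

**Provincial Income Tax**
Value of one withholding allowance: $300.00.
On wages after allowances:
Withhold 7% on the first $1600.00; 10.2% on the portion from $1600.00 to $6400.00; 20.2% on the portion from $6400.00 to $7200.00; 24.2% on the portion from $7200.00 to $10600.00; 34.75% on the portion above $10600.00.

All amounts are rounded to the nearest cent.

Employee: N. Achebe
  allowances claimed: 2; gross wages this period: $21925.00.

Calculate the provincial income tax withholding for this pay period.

Provincial Income Tax: taxable = $21925.00 − 2×$300.00 = $21325.00
  $1586.00 + 34.75% × ($21325.00 − $10600.00) = $1586.00 + 34.75% × $10725.00 = $5312.94

$5312.94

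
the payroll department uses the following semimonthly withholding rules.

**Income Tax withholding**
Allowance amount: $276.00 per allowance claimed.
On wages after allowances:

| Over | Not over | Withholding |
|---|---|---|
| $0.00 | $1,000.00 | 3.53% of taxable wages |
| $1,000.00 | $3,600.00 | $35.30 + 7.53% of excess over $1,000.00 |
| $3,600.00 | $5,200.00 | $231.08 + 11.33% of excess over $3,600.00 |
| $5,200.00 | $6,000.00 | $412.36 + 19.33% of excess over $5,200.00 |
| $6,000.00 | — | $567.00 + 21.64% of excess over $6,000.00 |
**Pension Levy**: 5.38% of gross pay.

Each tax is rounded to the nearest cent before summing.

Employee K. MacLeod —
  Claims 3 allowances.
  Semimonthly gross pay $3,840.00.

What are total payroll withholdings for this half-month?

$393.39

Income Tax: taxable = $3,840.00 − 3×$276.00 = $3,012.00
  $35.30 + 7.53% × ($3,012.00 − $1,000.00) = $35.30 + 7.53% × $2,012.00 = $186.80
Pension Levy: 5.38% × $3,840.00 = $206.59
Total: $186.80 + $206.59 = $393.39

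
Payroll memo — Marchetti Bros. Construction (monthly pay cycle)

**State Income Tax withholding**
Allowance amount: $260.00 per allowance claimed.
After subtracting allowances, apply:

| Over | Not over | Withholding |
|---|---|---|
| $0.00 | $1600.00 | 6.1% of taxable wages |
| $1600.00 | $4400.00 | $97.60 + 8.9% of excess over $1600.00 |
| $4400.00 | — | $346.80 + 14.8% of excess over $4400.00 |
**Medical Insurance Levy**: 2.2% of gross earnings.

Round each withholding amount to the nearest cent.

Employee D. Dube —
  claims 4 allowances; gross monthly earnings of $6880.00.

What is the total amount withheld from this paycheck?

$711.28

State Income Tax: taxable = $6880.00 − 4×$260.00 = $5840.00
  $346.80 + 14.8% × ($5840.00 − $4400.00) = $346.80 + 14.8% × $1440.00 = $559.92
Medical Insurance Levy: 2.2% × $6880.00 = $151.36
Total: $559.92 + $151.36 = $711.28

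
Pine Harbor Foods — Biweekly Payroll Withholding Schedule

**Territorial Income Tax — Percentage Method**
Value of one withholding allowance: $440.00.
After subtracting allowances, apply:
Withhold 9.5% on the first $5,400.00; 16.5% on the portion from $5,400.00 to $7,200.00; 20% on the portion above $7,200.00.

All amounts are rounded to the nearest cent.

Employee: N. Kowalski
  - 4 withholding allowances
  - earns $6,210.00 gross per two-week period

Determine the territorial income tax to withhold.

Territorial Income Tax: taxable = $6,210.00 − 4×$440.00 = $4,450.00
  9.5% × $4,450.00 = $422.75

$422.75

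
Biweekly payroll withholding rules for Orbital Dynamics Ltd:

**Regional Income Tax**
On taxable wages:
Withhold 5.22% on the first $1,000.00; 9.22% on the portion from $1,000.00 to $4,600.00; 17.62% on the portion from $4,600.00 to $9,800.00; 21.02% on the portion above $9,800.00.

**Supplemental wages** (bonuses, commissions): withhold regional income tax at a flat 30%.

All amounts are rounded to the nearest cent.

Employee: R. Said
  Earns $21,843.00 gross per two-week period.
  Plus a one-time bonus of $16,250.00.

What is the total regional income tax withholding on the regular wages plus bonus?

$8,706.80

Regional Income Tax: taxable = $21,843.00
  $1,300.36 + 21.02% × ($21,843.00 − $9,800.00) = $1,300.36 + 21.02% × $12,043.00 = $3,831.80
Supplemental (30% flat on bonus): 30% × $16,250.00 = $4,875.00
Total regional income tax: $3,831.80 + $4,875.00 = $8,706.80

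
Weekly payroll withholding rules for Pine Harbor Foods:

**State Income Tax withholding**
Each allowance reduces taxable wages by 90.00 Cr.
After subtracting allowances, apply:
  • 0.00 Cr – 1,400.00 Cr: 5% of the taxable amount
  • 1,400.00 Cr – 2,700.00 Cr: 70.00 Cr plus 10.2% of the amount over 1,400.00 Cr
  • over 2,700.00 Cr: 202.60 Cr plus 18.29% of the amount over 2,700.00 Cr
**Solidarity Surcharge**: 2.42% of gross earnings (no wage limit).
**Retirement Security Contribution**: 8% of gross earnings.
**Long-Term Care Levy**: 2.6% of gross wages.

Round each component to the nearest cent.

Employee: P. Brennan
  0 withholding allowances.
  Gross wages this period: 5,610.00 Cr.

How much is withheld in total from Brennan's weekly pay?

State Income Tax: taxable = 5,610.00 Cr
  202.60 Cr + 18.29% × (5,610.00 Cr − 2,700.00 Cr) = 202.60 Cr + 18.29% × 2,910.00 Cr = 734.84 Cr
Solidarity Surcharge: 2.42% × 5,610.00 Cr = 135.76 Cr
Retirement Security Contribution: 8% × 5,610.00 Cr = 448.80 Cr
Long-Term Care Levy: 2.6% × 5,610.00 Cr = 145.86 Cr
Total: 734.84 Cr + 135.76 Cr + 448.80 Cr + 145.86 Cr = 1,465.26 Cr

1,465.26 Cr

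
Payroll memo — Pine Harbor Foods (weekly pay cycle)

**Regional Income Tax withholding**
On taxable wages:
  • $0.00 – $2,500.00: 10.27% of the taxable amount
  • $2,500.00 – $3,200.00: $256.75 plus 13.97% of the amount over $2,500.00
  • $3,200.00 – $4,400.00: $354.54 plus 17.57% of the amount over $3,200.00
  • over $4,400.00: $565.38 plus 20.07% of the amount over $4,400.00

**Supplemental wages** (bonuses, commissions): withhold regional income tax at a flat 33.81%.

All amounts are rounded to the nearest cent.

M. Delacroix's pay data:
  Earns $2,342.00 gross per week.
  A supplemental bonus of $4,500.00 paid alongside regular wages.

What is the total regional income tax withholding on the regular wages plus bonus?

$1,761.97

Regional Income Tax: taxable = $2,342.00
  10.27% × $2,342.00 = $240.52
Supplemental (33.81% flat on bonus): 33.81% × $4,500.00 = $1,521.45
Total regional income tax: $240.52 + $1,521.45 = $1,761.97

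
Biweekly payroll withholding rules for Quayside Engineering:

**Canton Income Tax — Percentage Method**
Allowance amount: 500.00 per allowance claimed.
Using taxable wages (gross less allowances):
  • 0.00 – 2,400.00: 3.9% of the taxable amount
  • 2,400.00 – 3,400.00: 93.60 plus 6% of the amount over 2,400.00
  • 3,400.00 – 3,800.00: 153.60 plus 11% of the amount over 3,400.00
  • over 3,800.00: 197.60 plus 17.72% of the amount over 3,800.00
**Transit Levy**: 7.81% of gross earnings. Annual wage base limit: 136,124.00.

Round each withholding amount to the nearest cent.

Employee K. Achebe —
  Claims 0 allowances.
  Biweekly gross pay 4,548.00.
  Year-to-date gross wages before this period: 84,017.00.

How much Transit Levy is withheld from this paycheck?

Transit Levy: 7.81% × 4,548.00 = 355.20

355.20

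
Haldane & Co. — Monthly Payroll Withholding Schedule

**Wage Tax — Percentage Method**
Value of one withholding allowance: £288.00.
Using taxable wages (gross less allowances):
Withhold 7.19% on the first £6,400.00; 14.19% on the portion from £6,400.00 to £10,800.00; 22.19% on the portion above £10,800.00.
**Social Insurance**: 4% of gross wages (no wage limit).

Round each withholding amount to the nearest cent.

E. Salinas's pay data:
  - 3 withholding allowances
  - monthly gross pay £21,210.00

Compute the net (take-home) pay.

£17,158.82

Wage Tax: taxable = £21,210.00 − 3×£288.00 = £20,346.00
  £1,084.52 + 22.19% × (£20,346.00 − £10,800.00) = £1,084.52 + 22.19% × £9,546.00 = £3,202.78
Social Insurance: 4% × £21,210.00 = £848.40
Total withheld: £3,202.78 + £848.40 = £4,051.18
Net pay: £21,210.00 − £4,051.18 = £17,158.82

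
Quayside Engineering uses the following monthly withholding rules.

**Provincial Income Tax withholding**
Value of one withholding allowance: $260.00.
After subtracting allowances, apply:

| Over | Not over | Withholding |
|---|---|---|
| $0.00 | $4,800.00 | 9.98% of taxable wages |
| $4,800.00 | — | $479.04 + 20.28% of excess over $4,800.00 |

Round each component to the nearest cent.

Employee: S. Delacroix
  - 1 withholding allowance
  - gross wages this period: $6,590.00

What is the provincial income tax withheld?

$789.32

Provincial Income Tax: taxable = $6,590.00 − 1×$260.00 = $6,330.00
  $479.04 + 20.28% × ($6,330.00 − $4,800.00) = $479.04 + 20.28% × $1,530.00 = $789.32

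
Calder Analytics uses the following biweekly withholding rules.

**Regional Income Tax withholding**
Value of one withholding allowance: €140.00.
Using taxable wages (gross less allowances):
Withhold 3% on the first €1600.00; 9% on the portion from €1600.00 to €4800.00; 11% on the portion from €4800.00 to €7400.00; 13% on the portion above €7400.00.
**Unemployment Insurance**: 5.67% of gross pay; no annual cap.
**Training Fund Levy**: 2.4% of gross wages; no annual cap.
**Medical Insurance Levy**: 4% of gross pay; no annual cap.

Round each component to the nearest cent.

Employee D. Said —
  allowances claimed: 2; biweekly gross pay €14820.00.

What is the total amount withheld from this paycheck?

Regional Income Tax: taxable = €14820.00 − 2×€140.00 = €14540.00
  €622.00 + 13% × (€14540.00 − €7400.00) = €622.00 + 13% × €7140.00 = €1550.20
Unemployment Insurance: 5.67% × €14820.00 = €840.29
Training Fund Levy: 2.4% × €14820.00 = €355.68
Medical Insurance Levy: 4% × €14820.00 = €592.80
Total: €1550.20 + €840.29 + €355.68 + €592.80 = €3338.97

€3338.97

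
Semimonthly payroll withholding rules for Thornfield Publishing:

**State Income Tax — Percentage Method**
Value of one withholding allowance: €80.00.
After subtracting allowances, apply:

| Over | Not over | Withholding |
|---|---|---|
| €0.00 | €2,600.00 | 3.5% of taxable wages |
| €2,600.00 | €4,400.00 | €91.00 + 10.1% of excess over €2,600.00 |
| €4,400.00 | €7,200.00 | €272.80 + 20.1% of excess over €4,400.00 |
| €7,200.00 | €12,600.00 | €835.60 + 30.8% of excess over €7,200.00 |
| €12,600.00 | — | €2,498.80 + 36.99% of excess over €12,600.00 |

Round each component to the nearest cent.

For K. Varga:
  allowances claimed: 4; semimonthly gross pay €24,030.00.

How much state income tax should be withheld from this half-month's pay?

€6,608.39

State Income Tax: taxable = €24,030.00 − 4×€80.00 = €23,710.00
  €2,498.80 + 36.99% × (€23,710.00 − €12,600.00) = €2,498.80 + 36.99% × €11,110.00 = €6,608.39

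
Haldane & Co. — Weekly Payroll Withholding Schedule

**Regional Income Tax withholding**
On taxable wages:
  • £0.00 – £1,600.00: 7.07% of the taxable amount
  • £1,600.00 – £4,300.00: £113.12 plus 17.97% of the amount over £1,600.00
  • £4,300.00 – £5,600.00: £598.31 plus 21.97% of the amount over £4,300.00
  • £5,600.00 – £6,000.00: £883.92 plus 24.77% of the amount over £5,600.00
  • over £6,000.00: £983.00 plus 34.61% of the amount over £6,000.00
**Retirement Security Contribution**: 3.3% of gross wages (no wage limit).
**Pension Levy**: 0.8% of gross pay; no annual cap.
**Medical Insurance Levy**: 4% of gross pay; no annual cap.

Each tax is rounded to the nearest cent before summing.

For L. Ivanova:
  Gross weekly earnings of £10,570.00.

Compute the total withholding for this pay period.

Regional Income Tax: taxable = £10,570.00
  £983.00 + 34.61% × (£10,570.00 − £6,000.00) = £983.00 + 34.61% × £4,570.00 = £2,564.68
Retirement Security Contribution: 3.3% × £10,570.00 = £348.81
Pension Levy: 0.8% × £10,570.00 = £84.56
Medical Insurance Levy: 4% × £10,570.00 = £422.80
Total: £2,564.68 + £348.81 + £84.56 + £422.80 = £3,420.85

£3,420.85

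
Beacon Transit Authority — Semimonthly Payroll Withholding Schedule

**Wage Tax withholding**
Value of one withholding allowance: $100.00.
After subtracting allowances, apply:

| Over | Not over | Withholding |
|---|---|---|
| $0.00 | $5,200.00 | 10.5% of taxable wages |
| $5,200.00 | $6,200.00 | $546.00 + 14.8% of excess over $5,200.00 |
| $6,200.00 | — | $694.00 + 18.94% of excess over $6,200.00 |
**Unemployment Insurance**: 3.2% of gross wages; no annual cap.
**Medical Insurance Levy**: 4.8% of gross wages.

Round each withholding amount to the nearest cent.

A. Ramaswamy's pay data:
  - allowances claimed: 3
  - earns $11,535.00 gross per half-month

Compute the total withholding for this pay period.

$2,570.43

Wage Tax: taxable = $11,535.00 − 3×$100.00 = $11,235.00
  $694.00 + 18.94% × ($11,235.00 − $6,200.00) = $694.00 + 18.94% × $5,035.00 = $1,647.63
Unemployment Insurance: 3.2% × $11,535.00 = $369.12
Medical Insurance Levy: 4.8% × $11,535.00 = $553.68
Total: $1,647.63 + $369.12 + $553.68 = $2,570.43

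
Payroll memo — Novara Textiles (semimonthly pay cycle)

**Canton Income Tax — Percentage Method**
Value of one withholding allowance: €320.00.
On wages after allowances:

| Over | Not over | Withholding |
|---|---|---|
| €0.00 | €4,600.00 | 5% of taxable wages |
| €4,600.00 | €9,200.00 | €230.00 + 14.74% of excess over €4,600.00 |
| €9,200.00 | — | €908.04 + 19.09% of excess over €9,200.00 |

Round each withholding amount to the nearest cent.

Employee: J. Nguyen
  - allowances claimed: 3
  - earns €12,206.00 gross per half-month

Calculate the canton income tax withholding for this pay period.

Canton Income Tax: taxable = €12,206.00 − 3×€320.00 = €11,246.00
  €908.04 + 19.09% × (€11,246.00 − €9,200.00) = €908.04 + 19.09% × €2,046.00 = €1,298.62

€1,298.62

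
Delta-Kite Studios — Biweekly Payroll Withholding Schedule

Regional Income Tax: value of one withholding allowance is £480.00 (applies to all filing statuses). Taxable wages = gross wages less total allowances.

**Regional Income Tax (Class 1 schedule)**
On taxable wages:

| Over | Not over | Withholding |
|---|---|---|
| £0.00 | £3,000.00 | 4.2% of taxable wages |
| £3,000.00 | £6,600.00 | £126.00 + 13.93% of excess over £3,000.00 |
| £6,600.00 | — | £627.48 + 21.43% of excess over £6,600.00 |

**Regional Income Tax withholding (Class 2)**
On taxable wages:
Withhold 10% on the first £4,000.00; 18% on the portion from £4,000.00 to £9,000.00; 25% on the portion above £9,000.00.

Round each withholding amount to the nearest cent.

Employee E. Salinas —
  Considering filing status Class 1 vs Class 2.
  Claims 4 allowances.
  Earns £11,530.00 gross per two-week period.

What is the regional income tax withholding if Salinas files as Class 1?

£1,272.52

Regional Income Tax (Class 1): taxable = £11,530.00 − 4×£480.00 = £9,610.00
  £627.48 + 21.43% × (£9,610.00 − £6,600.00) = £627.48 + 21.43% × £3,010.00 = £1,272.52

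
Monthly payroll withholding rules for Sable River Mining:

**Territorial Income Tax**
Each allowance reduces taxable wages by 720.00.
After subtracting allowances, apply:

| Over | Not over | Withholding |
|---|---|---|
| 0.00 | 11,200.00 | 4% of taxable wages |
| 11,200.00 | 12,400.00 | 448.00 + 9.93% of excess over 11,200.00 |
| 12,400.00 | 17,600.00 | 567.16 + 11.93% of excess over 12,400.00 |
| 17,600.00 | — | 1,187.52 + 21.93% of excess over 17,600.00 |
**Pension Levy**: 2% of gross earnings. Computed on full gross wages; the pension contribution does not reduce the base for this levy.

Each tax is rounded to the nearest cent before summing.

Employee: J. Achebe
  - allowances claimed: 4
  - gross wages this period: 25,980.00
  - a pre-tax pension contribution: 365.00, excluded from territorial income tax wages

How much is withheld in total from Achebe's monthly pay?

Territorial Income Tax: taxable = 25,980.00 − 365.00 − 4×720.00 = 22,735.00
  1,187.52 + 21.93% × (22,735.00 − 17,600.00) = 1,187.52 + 21.93% × 5,135.00 = 2,313.63
Pension Levy: 2% × 25,980.00 = 519.60
Total: 2,313.63 + 519.60 = 2,833.23

2,833.23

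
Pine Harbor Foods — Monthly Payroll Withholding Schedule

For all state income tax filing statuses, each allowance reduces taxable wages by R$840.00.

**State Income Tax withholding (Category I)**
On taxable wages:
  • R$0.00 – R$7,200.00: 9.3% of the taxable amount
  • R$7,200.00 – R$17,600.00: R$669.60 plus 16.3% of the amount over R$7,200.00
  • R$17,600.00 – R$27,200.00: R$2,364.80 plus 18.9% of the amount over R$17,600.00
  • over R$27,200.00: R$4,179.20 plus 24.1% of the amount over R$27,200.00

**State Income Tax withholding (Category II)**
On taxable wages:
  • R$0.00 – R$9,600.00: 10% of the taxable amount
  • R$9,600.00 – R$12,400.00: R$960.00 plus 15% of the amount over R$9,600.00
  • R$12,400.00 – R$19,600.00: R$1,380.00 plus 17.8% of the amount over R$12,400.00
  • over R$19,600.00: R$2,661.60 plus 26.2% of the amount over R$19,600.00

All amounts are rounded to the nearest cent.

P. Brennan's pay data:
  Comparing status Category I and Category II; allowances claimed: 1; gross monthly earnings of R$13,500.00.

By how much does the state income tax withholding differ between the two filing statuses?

State Income Tax (Category I): taxable = R$13,500.00 − 1×R$840.00 = R$12,660.00
  R$669.60 + 16.3% × (R$12,660.00 − R$7,200.00) = R$669.60 + 16.3% × R$5,460.00 = R$1,559.58
State Income Tax (Category II): taxable = R$13,500.00 − 1×R$840.00 = R$12,660.00
  R$1,380.00 + 17.8% × (R$12,660.00 − R$12,400.00) = R$1,380.00 + 17.8% × R$260.00 = R$1,426.28
Difference: |R$1,559.58 − R$1,426.28| = R$133.30 (higher under Category I)

R$133.30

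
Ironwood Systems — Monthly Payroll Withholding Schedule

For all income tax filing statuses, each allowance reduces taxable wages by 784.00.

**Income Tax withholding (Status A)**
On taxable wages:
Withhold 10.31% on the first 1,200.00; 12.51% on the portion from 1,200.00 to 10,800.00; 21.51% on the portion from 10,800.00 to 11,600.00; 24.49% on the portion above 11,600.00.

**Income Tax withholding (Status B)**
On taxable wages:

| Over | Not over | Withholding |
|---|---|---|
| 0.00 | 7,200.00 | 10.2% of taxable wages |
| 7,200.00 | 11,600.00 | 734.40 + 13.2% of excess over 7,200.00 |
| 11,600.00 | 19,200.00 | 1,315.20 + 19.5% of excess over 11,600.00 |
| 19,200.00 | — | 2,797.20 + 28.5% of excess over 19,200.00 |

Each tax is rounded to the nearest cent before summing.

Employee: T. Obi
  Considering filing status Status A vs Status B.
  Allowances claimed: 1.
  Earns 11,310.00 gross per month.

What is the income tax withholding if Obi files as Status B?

Income Tax (Status B): taxable = 11,310.00 − 1×784.00 = 10,526.00
  734.40 + 13.2% × (10,526.00 − 7,200.00) = 734.40 + 13.2% × 3,326.00 = 1,173.43

1,173.43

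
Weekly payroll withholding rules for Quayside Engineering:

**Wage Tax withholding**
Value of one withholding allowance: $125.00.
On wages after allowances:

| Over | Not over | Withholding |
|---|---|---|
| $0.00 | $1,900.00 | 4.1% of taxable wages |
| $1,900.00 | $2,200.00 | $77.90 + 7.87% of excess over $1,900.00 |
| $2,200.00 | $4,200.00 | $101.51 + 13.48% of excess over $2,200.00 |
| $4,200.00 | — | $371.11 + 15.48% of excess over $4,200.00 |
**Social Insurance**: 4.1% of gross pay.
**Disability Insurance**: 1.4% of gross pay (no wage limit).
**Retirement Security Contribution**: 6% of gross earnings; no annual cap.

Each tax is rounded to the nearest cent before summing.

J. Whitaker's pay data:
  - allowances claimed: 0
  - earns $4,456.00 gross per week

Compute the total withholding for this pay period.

Wage Tax: taxable = $4,456.00
  $371.11 + 15.48% × ($4,456.00 − $4,200.00) = $371.11 + 15.48% × $256.00 = $410.74
Social Insurance: 4.1% × $4,456.00 = $182.70
Disability Insurance: 1.4% × $4,456.00 = $62.38
Retirement Security Contribution: 6% × $4,456.00 = $267.36
Total: $410.74 + $182.70 + $62.38 + $267.36 = $923.18

$923.18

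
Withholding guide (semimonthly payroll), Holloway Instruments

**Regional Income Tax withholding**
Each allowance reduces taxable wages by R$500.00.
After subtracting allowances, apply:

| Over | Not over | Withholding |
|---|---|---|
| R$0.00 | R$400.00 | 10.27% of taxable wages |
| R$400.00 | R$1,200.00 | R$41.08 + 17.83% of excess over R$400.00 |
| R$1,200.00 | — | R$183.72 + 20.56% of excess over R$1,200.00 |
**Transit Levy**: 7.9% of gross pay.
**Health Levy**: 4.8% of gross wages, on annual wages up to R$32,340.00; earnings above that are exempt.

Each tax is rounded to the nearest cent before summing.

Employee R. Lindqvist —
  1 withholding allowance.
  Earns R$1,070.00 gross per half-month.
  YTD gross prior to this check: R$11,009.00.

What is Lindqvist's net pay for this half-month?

R$862.72

Regional Income Tax: taxable = R$1,070.00 − 1×R$500.00 = R$570.00
  R$41.08 + 17.83% × (R$570.00 − R$400.00) = R$41.08 + 17.83% × R$170.00 = R$71.39
Transit Levy: 7.9% × R$1,070.00 = R$84.53
Health Levy: 4.8% × R$1,070.00 = R$51.36
Total withheld: R$71.39 + R$84.53 + R$51.36 = R$207.28
Net pay: R$1,070.00 − R$207.28 = R$862.72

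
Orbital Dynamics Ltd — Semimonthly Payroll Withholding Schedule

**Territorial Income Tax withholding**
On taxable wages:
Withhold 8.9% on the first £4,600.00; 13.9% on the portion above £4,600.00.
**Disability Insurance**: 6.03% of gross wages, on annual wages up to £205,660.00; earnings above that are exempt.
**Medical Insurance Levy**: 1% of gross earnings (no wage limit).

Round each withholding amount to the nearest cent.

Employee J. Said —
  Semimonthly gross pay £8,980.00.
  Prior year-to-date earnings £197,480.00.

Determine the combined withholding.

£1,601.27

Territorial Income Tax: taxable = £8,980.00
  £409.40 + 13.9% × (£8,980.00 − £4,600.00) = £409.40 + 13.9% × £4,380.00 = £1,018.22
Disability Insurance: cap £205,660.00 − YTD £197,480.00 = £8,180.00 subject; 6.03% × £8,180.00 = £493.25
Medical Insurance Levy: 1% × £8,980.00 = £89.80
Total: £1,018.22 + £493.25 + £89.80 = £1,601.27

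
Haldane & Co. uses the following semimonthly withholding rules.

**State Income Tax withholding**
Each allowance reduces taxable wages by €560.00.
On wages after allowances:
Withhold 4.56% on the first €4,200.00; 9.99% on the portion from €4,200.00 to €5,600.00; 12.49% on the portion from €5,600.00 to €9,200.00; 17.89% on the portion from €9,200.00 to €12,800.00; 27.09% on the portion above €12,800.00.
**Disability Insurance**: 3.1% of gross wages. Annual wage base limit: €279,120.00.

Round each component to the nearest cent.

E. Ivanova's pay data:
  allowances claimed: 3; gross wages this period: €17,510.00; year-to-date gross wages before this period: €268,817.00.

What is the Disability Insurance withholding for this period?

€319.39

Disability Insurance: cap €279,120.00 − YTD €268,817.00 = €10,303.00 subject; 3.1% × €10,303.00 = €319.39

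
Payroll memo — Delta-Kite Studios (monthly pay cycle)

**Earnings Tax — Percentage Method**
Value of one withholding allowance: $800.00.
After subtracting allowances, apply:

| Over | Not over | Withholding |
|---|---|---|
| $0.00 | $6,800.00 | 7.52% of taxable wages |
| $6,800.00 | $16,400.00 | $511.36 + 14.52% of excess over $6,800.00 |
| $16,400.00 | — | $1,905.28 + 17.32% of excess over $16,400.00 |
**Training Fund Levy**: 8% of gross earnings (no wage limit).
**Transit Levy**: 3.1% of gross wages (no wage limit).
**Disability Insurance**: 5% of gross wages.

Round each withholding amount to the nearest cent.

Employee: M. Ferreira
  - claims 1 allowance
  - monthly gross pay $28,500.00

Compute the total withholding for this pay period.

$8,450.94

Earnings Tax: taxable = $28,500.00 − 1×$800.00 = $27,700.00
  $1,905.28 + 17.32% × ($27,700.00 − $16,400.00) = $1,905.28 + 17.32% × $11,300.00 = $3,862.44
Training Fund Levy: 8% × $28,500.00 = $2,280.00
Transit Levy: 3.1% × $28,500.00 = $883.50
Disability Insurance: 5% × $28,500.00 = $1,425.00
Total: $3,862.44 + $2,280.00 + $883.50 + $1,425.00 = $8,450.94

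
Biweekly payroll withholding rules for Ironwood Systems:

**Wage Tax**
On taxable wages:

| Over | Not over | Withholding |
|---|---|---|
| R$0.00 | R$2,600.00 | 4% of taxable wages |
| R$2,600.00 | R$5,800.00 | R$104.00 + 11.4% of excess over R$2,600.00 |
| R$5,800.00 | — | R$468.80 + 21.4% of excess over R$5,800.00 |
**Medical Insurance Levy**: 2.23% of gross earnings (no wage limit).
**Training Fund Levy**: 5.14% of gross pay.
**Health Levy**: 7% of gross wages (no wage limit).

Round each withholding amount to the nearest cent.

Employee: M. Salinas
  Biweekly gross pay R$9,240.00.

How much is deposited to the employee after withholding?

Wage Tax: taxable = R$9,240.00
  R$468.80 + 21.4% × (R$9,240.00 − R$5,800.00) = R$468.80 + 21.4% × R$3,440.00 = R$1,204.96
Medical Insurance Levy: 2.23% × R$9,240.00 = R$206.05
Training Fund Levy: 5.14% × R$9,240.00 = R$474.94
Health Levy: 7% × R$9,240.00 = R$646.80
Total withheld: R$1,204.96 + R$206.05 + R$474.94 + R$646.80 = R$2,532.75
Net pay: R$9,240.00 − R$2,532.75 = R$6,707.25

R$6,707.25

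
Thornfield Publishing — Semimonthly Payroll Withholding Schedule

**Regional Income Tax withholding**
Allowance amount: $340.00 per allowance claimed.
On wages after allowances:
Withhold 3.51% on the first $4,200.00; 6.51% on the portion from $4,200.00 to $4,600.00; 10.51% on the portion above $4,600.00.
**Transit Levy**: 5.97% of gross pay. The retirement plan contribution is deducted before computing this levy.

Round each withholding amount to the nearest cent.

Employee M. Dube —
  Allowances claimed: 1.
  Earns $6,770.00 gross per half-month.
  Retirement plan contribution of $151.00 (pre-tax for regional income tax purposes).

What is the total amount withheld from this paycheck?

$745.07

Regional Income Tax: taxable = $6,770.00 − $151.00 − 1×$340.00 = $6,279.00
  $173.46 + 10.51% × ($6,279.00 − $4,600.00) = $173.46 + 10.51% × $1,679.00 = $349.92
Transit Levy: 5.97% × $6,619.00 = $395.15
Total: $349.92 + $395.15 = $745.07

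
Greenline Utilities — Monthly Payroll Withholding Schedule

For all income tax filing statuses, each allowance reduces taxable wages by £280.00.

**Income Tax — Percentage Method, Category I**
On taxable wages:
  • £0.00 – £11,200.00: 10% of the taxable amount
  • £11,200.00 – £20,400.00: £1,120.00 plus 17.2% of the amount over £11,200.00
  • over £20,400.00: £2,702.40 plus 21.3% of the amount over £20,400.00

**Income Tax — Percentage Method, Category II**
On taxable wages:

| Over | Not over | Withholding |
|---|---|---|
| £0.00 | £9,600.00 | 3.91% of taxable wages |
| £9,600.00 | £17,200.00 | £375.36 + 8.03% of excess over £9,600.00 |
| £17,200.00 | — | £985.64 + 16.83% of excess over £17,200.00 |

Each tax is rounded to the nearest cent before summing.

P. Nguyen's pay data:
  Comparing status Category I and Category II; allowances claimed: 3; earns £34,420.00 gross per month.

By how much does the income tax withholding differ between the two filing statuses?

£1,767.35

Income Tax (Category I): taxable = £34,420.00 − 3×£280.00 = £33,580.00
  £2,702.40 + 21.3% × (£33,580.00 − £20,400.00) = £2,702.40 + 21.3% × £13,180.00 = £5,509.74
Income Tax (Category II): taxable = £34,420.00 − 3×£280.00 = £33,580.00
  £985.64 + 16.83% × (£33,580.00 − £17,200.00) = £985.64 + 16.83% × £16,380.00 = £3,742.39
Difference: |£5,509.74 − £3,742.39| = £1,767.35 (higher under Category I)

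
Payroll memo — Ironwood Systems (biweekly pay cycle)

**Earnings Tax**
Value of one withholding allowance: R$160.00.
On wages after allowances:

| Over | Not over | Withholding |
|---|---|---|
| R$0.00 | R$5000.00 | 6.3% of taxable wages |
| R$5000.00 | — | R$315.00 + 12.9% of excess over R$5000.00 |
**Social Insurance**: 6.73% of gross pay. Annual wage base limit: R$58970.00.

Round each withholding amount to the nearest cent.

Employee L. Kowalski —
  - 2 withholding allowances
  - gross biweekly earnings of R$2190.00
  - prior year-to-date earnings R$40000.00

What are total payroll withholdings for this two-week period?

R$265.20

Earnings Tax: taxable = R$2190.00 − 2×R$160.00 = R$1870.00
  6.3% × R$1870.00 = R$117.81
Social Insurance: 6.73% × R$2190.00 = R$147.39
Total: R$117.81 + R$147.39 = R$265.20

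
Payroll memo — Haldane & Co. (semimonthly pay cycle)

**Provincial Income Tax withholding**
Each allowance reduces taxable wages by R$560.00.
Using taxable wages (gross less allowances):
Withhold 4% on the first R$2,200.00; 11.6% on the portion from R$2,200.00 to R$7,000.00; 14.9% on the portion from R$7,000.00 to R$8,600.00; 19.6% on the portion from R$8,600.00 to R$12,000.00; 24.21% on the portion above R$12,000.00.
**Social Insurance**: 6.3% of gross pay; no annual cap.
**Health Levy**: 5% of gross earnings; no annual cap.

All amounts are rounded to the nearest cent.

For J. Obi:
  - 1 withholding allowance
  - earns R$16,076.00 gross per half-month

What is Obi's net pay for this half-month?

R$11,858.59

Provincial Income Tax: taxable = R$16,076.00 − 1×R$560.00 = R$15,516.00
  R$1,549.60 + 24.21% × (R$15,516.00 − R$12,000.00) = R$1,549.60 + 24.21% × R$3,516.00 = R$2,400.82
Social Insurance: 6.3% × R$16,076.00 = R$1,012.79
Health Levy: 5% × R$16,076.00 = R$803.80
Total withheld: R$2,400.82 + R$1,012.79 + R$803.80 = R$4,217.41
Net pay: R$16,076.00 − R$4,217.41 = R$11,858.59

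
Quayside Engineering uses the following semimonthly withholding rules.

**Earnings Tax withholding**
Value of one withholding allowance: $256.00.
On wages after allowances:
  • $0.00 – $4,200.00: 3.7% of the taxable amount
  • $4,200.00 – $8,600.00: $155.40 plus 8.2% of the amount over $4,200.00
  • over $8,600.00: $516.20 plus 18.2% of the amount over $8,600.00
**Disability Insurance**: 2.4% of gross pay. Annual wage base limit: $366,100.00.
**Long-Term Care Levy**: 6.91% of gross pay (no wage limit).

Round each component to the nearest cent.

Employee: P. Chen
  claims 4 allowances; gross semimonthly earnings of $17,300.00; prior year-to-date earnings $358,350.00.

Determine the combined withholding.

Earnings Tax: taxable = $17,300.00 − 4×$256.00 = $16,276.00
  $516.20 + 18.2% × ($16,276.00 − $8,600.00) = $516.20 + 18.2% × $7,676.00 = $1,913.23
Disability Insurance: cap $366,100.00 − YTD $358,350.00 = $7,750.00 subject; 2.4% × $7,750.00 = $186.00
Long-Term Care Levy: 6.91% × $17,300.00 = $1,195.43
Total: $1,913.23 + $186.00 + $1,195.43 = $3,294.66

$3,294.66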